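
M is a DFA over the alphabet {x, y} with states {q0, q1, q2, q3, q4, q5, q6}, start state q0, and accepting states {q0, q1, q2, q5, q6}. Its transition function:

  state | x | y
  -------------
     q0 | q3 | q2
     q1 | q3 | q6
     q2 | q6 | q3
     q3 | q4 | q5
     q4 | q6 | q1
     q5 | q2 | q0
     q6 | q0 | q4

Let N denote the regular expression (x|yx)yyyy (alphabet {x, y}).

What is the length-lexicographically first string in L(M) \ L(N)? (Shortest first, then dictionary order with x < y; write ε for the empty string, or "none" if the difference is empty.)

ε

The empty string ε is accepted by M but not by N.
Since ε is the unique shortest string, it is the required witness.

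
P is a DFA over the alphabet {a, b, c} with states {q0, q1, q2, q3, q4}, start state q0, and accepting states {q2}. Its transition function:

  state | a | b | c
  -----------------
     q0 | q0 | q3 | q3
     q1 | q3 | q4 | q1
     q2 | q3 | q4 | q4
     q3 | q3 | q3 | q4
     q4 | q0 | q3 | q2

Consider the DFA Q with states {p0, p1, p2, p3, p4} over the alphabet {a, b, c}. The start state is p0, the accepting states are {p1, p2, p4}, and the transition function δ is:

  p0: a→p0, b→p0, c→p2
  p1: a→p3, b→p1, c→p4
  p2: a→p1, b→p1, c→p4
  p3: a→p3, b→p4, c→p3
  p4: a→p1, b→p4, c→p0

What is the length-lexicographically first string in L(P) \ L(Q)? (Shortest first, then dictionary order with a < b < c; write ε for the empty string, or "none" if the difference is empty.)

ccc

The string ccc is accepted by P but not by Q.
No shorter string lies in the difference, and ccc is the lexicographically first length-3 string in L(P) \ L(Q).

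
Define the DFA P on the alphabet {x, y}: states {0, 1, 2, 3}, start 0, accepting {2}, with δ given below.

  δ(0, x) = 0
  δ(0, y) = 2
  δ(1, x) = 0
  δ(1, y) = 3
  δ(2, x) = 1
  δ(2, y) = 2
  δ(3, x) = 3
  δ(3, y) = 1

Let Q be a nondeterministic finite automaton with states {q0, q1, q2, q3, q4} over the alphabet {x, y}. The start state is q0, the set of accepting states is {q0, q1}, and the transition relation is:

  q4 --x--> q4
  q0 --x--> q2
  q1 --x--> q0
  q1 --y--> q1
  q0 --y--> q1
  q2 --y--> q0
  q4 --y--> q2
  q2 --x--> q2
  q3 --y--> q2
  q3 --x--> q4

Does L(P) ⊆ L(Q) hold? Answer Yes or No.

Exploring the product automaton P × Q from the start pair (0, q0), following both machines on each input symbol, reaches 10 state pairs: (0, q0), (0, q2), (2, q1), (2, q0), (1, q0), (1, q2), (3, q1), (3, q0), (1, q1), (3, q2).
P accepts in {2} and Q accepts in {q0, q1}. The reachable pairs whose P-component is accepting are (2, q1), (2, q0); in each of them the Q-component is accepting too, so the product for L(P) \ L(Q) (P-component accepting, Q-component rejecting) has no reachable accepting pair and the difference is empty.
Hence every string in L(P) is also in L(Q).

Yes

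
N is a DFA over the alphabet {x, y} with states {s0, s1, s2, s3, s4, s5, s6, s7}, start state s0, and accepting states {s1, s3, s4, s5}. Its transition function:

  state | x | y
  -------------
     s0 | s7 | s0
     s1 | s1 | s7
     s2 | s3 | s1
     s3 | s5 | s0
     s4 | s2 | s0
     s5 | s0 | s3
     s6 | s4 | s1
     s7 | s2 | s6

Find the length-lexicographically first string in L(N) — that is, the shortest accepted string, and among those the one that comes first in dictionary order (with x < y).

A breadth-first search from s0 reaches an accepting state first via the path s0 → s7 → s2 → s3 on input xxx.
No string of length < 3 is accepted (BFS exhausts all shorter strings without reaching an accepting state), and xxx is the lexicographically least accepting string of length 3.

xxx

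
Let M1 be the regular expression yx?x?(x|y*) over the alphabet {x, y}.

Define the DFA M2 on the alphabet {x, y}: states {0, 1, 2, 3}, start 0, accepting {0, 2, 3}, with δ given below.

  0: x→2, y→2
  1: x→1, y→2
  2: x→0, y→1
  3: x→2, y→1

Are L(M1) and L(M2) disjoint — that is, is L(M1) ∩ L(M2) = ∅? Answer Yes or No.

No

The string y is accepted by both M1 and M2.
Hence L(M1) ∩ L(M2) ≠ ∅.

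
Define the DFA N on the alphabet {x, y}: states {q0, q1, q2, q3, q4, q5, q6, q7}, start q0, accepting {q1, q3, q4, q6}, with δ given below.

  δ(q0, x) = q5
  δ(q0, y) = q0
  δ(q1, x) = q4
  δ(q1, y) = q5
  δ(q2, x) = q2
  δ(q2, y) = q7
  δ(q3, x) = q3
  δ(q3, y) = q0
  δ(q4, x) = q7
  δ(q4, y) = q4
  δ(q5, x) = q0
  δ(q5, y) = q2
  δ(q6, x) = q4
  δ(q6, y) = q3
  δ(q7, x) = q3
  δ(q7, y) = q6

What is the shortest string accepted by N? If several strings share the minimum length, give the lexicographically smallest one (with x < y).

A breadth-first search from q0 reaches an accepting state first via the path q0 → q5 → q2 → q7 → q3 on input xyyx.
No string of length < 4 is accepted (BFS exhausts all shorter strings without reaching an accepting state), and xyyx is the lexicographically least accepting string of length 4.

xyyx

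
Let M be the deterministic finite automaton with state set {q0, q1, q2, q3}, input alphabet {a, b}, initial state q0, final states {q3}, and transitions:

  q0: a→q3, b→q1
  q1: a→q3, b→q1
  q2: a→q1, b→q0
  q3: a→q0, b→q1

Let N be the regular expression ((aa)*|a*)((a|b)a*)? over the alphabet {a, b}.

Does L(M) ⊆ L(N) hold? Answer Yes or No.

The string bba is in L(M) but not in L(N).
So L(M) ⊄ L(N).

No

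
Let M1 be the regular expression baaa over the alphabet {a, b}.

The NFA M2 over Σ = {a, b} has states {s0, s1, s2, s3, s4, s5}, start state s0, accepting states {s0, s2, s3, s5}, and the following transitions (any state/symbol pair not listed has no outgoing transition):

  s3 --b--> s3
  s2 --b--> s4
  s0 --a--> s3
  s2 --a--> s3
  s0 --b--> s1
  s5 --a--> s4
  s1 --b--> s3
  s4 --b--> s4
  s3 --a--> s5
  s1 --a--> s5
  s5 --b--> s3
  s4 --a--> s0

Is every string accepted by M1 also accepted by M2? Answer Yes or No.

Yes

Converting the expression M1 to a DFA (subset construction, then merging equivalent states) gives the minimal DFA with states {r0, r1, r2, r3, r4, r5}, start state r0, accepting states {r5} and transitions r0: a→r1, b→r2; r1: a→r1, b→r1; r2: a→r3, b→r1; r3: a→r4, b→r1; r4: a→r5, b→r1; r5: a→r1, b→r1.
Exploring the product automaton M1 × M2 from the start pair (r0, s0), following both machines on each input symbol, reaches 10 state pairs: (r0, s0), (r1, s3), (r2, s1), (r1, s5), (r3, s5), (r1, s4), (r4, s4), (r1, s0), (r5, s0), (r1, s1).
M1 accepts in {r5} and M2 accepts in {s0, s2, s3, s5}. The reachable pairs whose M1-component is accepting are (r5, s0); in each of them the M2-component is accepting too, so the product for L(M1) \ L(M2) (M1-component accepting, M2-component rejecting) has no reachable accepting pair and the difference is empty.
Hence every string in L(M1) is also in L(M2).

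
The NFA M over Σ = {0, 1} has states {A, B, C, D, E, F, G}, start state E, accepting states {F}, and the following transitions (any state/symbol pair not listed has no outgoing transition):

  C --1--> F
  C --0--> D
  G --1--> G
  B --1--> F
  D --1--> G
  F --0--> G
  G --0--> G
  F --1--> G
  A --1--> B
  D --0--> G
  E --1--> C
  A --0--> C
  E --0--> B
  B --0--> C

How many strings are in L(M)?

The useful subgraph on states {B, C, E, F} is acyclic, so L(M) is finite; the longest accepting path visits 4 useful states, giving maximum string length 3.
Counting accepting paths from E by length: 2 of length 2, 1 of length 3. Total 3.

3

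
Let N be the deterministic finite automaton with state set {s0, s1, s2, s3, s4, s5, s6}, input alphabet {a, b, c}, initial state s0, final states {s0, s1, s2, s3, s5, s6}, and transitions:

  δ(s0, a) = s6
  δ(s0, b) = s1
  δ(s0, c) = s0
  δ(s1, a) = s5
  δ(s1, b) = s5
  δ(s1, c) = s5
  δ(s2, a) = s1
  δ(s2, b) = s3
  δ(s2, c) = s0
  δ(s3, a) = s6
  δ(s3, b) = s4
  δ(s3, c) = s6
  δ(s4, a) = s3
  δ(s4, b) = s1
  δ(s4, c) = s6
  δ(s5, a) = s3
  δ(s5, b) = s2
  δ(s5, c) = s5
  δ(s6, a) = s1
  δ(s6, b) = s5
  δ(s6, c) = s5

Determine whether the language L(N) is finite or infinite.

infinite

State s0 is reachable from the start and can reach an accepting state, and it lies on the cycle s0 → s0.
Traversing that cycle any number of times yields accepted strings of unbounded length, so the language is infinite.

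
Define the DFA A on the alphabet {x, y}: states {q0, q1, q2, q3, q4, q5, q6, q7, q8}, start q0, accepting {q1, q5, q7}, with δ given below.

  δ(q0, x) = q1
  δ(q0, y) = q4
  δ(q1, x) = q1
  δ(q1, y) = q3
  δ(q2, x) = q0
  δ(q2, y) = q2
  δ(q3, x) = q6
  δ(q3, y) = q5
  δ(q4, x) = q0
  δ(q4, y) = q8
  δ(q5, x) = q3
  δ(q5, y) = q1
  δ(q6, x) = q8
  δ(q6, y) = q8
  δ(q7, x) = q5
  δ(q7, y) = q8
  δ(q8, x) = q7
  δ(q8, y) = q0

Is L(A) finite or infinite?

State q1 is reachable from the start and can reach an accepting state, and it lies on the cycle q1 → q1.
Traversing that cycle any number of times yields accepted strings of unbounded length, so the language is infinite.

infinite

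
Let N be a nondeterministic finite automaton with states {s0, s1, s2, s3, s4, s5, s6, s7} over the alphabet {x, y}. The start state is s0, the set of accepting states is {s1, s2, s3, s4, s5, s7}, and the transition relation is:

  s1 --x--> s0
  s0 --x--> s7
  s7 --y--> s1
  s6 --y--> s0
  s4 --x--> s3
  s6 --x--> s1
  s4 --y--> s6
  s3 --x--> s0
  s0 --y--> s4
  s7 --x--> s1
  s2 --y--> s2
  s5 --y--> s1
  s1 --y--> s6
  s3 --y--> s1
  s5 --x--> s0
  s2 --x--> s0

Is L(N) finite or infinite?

infinite

State s0 is reachable from the start and can reach an accepting state, and it lies on the cycle s0 → s4 → s3 → s0.
Traversing that cycle any number of times yields accepted strings of unbounded length, so the language is infinite.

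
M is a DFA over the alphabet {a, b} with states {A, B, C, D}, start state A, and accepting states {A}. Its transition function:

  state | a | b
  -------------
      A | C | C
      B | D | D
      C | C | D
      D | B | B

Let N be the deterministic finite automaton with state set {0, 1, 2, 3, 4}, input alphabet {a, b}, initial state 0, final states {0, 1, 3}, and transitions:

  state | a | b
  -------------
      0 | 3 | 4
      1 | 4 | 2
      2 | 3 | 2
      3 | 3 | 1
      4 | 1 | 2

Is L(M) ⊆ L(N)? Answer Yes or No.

Exploring the product automaton M × N from the start pair (A, 0), following both machines on each input symbol, reaches 12 state pairs: (A, 0), (C, 3), (C, 4), (D, 1), (C, 1), (D, 2), (B, 4), (B, 2), (B, 3), (D, 3), (B, 1), (D, 4).
M accepts in {A} and N accepts in {0, 1, 3}. The reachable pairs whose M-component is accepting are (A, 0); in each of them the N-component is accepting too, so the product for L(M) \ L(N) (M-component accepting, N-component rejecting) has no reachable accepting pair and the difference is empty.
Hence every string in L(M) is also in L(N).

Yes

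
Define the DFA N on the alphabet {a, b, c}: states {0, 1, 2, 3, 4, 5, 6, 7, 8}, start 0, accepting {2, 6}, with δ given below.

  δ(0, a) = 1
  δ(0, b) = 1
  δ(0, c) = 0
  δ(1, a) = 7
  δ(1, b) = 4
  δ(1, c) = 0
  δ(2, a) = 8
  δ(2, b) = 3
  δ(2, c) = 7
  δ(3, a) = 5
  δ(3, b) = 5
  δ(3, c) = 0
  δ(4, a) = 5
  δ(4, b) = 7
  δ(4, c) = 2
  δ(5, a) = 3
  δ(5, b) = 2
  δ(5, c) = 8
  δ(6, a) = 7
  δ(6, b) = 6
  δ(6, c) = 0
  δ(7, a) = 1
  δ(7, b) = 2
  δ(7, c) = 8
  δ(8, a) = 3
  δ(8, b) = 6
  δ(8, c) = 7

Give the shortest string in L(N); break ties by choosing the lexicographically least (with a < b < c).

A breadth-first search from 0 reaches an accepting state first via the path 0 → 1 → 7 → 2 on input aab.
No string of length < 3 is accepted (BFS exhausts all shorter strings without reaching an accepting state), and aab is the lexicographically least accepting string of length 3.

aab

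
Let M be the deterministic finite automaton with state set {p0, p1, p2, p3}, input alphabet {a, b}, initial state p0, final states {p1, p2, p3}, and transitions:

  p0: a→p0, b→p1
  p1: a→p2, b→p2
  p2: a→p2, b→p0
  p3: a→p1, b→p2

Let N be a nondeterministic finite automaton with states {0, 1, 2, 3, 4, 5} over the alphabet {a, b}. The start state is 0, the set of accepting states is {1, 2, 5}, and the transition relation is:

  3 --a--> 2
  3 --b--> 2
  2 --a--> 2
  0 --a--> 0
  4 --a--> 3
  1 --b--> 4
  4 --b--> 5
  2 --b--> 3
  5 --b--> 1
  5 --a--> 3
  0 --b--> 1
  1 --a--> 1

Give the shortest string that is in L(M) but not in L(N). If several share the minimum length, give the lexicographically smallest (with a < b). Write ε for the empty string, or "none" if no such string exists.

The string bb is accepted by M but not by N.
No shorter string lies in the difference, and bb is the lexicographically first length-2 string in L(M) \ L(N).

bb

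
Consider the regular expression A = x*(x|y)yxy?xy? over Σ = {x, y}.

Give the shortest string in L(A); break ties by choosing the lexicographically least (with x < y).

xyxx

By inspection of the expression, no string of length less than 4 matches, and xyxx is the lexicographically first match of length 4.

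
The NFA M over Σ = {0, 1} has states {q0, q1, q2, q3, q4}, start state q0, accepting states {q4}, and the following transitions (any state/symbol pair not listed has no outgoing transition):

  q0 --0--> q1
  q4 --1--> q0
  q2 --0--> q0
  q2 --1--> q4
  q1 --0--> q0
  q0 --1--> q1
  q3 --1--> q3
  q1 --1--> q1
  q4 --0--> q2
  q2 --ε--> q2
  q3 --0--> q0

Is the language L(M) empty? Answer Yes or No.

The states reachable from the start state are {q0, q1}.
None of the accepting states {q4} is reachable, so no string is accepted and L(M) = ∅.

Yes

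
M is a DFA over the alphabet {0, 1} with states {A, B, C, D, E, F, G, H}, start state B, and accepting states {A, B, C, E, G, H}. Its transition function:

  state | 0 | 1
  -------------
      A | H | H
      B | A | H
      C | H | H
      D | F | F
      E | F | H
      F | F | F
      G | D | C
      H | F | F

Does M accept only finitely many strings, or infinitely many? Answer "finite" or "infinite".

finite

The useful states (reachable from B and able to reach an accepting state) are {A, B, H}.
Restricted to these states the transition graph has no cycle, so every accepting path has bounded length and L is finite.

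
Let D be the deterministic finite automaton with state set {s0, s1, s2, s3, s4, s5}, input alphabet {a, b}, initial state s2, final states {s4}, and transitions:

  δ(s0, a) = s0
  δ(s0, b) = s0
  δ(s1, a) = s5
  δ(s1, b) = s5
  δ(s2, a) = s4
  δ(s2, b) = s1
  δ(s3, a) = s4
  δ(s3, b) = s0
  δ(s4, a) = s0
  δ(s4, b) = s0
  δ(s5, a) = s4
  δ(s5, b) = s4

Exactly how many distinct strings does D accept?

The useful subgraph on states {s1, s2, s4, s5} is acyclic, so L(D) is finite; the longest accepting path visits 4 useful states, giving maximum string length 3.
Counting accepting paths from s2 by length: 1 of length 1, 4 of length 3. Total 5.

5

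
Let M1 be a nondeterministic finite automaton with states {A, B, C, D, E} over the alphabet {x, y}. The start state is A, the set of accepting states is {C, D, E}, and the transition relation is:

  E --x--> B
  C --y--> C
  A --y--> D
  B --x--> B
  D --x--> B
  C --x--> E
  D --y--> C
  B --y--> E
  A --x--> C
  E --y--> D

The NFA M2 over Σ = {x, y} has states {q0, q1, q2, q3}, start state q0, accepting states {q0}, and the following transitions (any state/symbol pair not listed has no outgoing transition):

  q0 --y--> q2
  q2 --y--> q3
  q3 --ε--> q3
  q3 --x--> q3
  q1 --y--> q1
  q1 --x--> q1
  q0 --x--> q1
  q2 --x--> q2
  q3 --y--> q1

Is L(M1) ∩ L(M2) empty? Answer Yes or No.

Exploring the product automaton M1 × M2 from the start pair (A, q0), following both machines on each input symbol, reaches 10 state pairs: (A, q0), (C, q1), (D, q2), (E, q1), (B, q2), (C, q3), (B, q1), (D, q1), (E, q3), (B, q3).
M1 accepts in {C, D, E} and M2 accepts in {q0}; no reachable pair has both components accepting, so no string drives both machines to acceptance simultaneously and L(M1) ∩ L(M2) = ∅.
So no string is accepted by both, and the intersection is empty.

Yes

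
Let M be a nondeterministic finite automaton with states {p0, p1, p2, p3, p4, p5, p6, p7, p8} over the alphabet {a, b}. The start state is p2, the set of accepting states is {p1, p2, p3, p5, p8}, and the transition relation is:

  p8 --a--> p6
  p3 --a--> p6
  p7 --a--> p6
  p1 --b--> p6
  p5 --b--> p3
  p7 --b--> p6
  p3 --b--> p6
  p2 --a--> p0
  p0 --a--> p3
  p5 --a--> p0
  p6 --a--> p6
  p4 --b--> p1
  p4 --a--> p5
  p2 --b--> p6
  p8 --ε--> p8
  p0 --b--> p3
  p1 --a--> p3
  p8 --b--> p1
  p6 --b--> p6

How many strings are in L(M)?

3

The useful subgraph on states {p0, p2, p3} is acyclic, so L(M) is finite; the longest accepting path visits 3 useful states, giving maximum string length 2.
Counting accepting paths from p2 by length: 1 of length 0, 2 of length 2. Total 3.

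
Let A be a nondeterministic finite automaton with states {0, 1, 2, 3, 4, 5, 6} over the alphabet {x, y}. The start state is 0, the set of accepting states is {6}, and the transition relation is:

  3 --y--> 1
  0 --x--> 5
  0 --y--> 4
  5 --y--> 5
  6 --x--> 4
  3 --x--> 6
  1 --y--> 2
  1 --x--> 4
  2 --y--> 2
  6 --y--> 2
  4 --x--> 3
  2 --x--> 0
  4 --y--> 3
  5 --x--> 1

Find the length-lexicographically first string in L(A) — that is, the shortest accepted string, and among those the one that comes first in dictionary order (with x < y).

yxx

A breadth-first search from 0 reaches an accepting state first via the path 0 → 4 → 3 → 6 on input yxx.
No string of length < 3 is accepted (BFS exhausts all shorter strings without reaching an accepting state), and yxx is the lexicographically least accepting string of length 3.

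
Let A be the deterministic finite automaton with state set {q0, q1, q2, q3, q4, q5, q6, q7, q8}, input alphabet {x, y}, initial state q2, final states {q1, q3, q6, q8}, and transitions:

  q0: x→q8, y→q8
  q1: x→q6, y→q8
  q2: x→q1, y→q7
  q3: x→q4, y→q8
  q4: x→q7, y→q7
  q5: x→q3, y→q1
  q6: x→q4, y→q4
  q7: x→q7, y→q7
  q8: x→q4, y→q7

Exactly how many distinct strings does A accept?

The useful subgraph on states {q1, q2, q6, q8} is acyclic, so L(A) is finite; the longest accepting path visits 3 useful states, giving maximum string length 2.
Counting accepting paths from q2 by length: 1 of length 1, 2 of length 2. Total 3.

3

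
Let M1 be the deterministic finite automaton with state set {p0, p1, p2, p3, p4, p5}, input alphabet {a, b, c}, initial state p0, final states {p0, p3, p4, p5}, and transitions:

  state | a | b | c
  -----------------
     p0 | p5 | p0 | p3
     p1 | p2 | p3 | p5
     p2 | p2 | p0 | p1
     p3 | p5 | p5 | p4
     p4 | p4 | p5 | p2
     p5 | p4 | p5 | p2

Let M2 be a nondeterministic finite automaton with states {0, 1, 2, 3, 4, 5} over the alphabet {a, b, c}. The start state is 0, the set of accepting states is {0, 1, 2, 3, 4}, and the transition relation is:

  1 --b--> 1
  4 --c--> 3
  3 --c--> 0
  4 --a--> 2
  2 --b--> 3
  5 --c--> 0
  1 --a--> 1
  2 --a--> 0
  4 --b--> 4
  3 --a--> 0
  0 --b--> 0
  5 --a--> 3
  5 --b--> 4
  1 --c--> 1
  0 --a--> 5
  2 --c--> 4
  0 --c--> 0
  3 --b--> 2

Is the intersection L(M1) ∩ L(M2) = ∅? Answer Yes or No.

The empty string ε is accepted by both M1 and M2.
Hence L(M1) ∩ L(M2) ≠ ∅.

No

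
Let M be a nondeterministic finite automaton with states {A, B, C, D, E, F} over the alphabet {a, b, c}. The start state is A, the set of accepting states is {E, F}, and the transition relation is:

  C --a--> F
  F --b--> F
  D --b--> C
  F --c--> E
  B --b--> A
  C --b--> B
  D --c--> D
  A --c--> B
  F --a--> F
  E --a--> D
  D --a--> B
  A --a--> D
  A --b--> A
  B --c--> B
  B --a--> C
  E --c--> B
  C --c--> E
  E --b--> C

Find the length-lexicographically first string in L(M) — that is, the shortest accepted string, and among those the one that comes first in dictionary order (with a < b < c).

A breadth-first search from A reaches an accepting state first via the path A → D → C → F on input aba.
No string of length < 3 is accepted (BFS exhausts all shorter strings without reaching an accepting state), and aba is the lexicographically least accepting string of length 3.

aba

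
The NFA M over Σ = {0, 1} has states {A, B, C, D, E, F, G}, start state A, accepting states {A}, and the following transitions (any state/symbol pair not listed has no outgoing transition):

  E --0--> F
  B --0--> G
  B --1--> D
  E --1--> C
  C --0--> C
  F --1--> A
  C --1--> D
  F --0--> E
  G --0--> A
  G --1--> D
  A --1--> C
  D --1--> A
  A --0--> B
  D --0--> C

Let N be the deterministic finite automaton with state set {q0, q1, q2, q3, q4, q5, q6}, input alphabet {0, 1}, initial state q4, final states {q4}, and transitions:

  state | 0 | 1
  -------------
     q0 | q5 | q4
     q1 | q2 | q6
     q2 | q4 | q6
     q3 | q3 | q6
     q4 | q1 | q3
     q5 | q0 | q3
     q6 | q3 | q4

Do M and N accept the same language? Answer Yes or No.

Exploring the product automaton M × N from the start pair (A, q4), following both machines on each input symbol, reaches 5 state pairs: (A, q4), (B, q1), (C, q3), (G, q2), (D, q6).
M accepts in {A} and N accepts in {q4}. In every reachable pair the two components are either both accepting — (A, q4) — or both non-accepting, so no string is accepted by exactly one of the machines: L(M) \ L(N) and L(N) \ L(M) are both empty.
Hence every string is accepted by M iff it is accepted by N, and the two languages coincide.

Yes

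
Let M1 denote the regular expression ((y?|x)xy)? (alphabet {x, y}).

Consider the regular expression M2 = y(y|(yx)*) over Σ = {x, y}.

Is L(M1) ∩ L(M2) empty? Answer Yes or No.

Converting the expression M1 to a DFA (subset construction, then merging equivalent states) gives the minimal DFA with states {r0, r1, r2, r3, r4, r5}, start state r0, accepting states {r0, r4} and transitions r0: x→r1, y→r2; r1: x→r3, y→r4; r2: x→r3, y→r5; r3: x→r5, y→r4; r4: x→r5, y→r5; r5: x→r5, y→r5.
Converting the expression M2 to a DFA (subset construction, then merging equivalent states) gives the minimal DFA with states {t0, t1, t2, t3, t4, t5}, start state t0, accepting states {t2, t3, t4} and transitions t0: x→t1, y→t2; t1: x→t1, y→t1; t2: x→t1, y→t3; t3: x→t4, y→t1; t4: x→t1, y→t5; t5: x→t4, y→t1.
Exploring the product automaton M1 × M2 from the start pair (r0, t0), following both machines on each input symbol, reaches 9 state pairs: (r0, t0), (r1, t1), (r2, t2), (r3, t1), (r4, t1), (r5, t3), (r5, t1), (r5, t4), (r5, t5).
M1 accepts in {r0, r4} and M2 accepts in {t2, t3, t4}; no reachable pair has both components accepting, so no string drives both machines to acceptance simultaneously and L(M1) ∩ L(M2) = ∅.
So no string is accepted by both, and the intersection is empty.

Yes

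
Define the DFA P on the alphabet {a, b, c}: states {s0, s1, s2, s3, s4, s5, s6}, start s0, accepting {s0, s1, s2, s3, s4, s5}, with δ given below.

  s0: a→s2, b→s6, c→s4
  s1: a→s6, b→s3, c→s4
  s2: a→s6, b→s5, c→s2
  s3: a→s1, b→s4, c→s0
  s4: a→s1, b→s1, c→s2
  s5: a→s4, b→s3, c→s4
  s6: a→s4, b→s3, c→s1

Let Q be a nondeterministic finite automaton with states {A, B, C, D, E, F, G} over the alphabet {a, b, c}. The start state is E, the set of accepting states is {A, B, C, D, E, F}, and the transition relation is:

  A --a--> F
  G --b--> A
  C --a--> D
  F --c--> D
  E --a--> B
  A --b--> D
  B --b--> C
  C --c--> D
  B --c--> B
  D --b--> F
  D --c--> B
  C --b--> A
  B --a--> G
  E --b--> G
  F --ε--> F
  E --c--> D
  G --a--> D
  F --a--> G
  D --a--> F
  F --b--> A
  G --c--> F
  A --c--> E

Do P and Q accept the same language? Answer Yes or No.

Exploring the product automaton P × Q from the start pair (s0, E), following both machines on each input symbol, reaches 7 state pairs: (s0, E), (s2, B), (s6, G), (s4, D), (s5, C), (s3, A), (s1, F).
P accepts in {s0, s1, s2, s3, s4, s5} and Q accepts in {A, B, C, D, E, F}. In every reachable pair the two components are either both accepting — (s0, E), (s2, B), (s4, D), (s5, C), (s3, A), (s1, F) — or both non-accepting, so no string is accepted by exactly one of the machines: L(P) \ L(Q) and L(Q) \ L(P) are both empty.
Hence every string is accepted by P iff it is accepted by Q, and the two languages coincide.

Yes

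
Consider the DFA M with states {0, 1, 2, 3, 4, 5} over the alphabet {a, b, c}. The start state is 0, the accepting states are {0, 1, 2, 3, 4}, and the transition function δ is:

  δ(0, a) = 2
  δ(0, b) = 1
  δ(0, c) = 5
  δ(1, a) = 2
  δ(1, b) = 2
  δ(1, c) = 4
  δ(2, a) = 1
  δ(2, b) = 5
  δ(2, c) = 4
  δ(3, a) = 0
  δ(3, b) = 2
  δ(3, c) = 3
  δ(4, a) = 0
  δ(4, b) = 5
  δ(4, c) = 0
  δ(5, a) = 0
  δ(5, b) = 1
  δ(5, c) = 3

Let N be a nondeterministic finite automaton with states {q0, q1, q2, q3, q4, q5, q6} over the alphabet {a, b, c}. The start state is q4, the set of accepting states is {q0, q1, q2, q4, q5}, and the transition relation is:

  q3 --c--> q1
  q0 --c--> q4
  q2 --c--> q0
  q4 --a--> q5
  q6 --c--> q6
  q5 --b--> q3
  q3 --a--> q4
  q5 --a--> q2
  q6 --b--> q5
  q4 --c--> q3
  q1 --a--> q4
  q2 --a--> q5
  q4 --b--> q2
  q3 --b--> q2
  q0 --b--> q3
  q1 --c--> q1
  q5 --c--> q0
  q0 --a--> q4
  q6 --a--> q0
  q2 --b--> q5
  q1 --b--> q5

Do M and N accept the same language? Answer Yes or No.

Yes

Exploring the product automaton M × N from the start pair (0, q4), following both machines on each input symbol, reaches 6 state pairs: (0, q4), (2, q5), (1, q2), (5, q3), (4, q0), (3, q1).
M accepts in {0, 1, 2, 3, 4} and N accepts in {q0, q1, q2, q4, q5}. In every reachable pair the two components are either both accepting — (0, q4), (2, q5), (1, q2), (4, q0), (3, q1) — or both non-accepting, so no string is accepted by exactly one of the machines: L(M) \ L(N) and L(N) \ L(M) are both empty.
Hence every string is accepted by M iff it is accepted by N, and the two languages coincide.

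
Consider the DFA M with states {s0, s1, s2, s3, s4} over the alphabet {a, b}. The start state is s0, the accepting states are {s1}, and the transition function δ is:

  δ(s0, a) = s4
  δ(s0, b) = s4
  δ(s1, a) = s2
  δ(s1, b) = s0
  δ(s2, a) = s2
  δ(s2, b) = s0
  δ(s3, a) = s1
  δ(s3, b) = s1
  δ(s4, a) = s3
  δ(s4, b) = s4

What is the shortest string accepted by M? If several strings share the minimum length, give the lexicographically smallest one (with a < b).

aaa

A breadth-first search from s0 reaches an accepting state first via the path s0 → s4 → s3 → s1 on input aaa.
No string of length < 3 is accepted (BFS exhausts all shorter strings without reaching an accepting state), and aaa is the lexicographically least accepting string of length 3.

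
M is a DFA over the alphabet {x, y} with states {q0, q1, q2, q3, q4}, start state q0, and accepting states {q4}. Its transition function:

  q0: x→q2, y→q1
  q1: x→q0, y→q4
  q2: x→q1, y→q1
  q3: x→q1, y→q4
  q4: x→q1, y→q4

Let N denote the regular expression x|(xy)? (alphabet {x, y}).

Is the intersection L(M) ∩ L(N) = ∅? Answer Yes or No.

Converting the expression N to a DFA (subset construction, then merging equivalent states) gives the minimal DFA with states {n0, n1, n2, n3}, start state n0, accepting states {n0, n1, n3} and transitions n0: x→n1, y→n2; n1: x→n2, y→n3; n2: x→n2, y→n2; n3: x→n2, y→n2.
Exploring the product automaton M × N from the start pair (q0, n0), following both machines on each input symbol, reaches 7 state pairs: (q0, n0), (q2, n1), (q1, n2), (q1, n3), (q0, n2), (q4, n2), (q2, n2).
M accepts in {q4} and N accepts in {n0, n1, n3}; no reachable pair has both components accepting, so no string drives both machines to acceptance simultaneously and L(M) ∩ L(N) = ∅.
So no string is accepted by both, and the intersection is empty.

Yes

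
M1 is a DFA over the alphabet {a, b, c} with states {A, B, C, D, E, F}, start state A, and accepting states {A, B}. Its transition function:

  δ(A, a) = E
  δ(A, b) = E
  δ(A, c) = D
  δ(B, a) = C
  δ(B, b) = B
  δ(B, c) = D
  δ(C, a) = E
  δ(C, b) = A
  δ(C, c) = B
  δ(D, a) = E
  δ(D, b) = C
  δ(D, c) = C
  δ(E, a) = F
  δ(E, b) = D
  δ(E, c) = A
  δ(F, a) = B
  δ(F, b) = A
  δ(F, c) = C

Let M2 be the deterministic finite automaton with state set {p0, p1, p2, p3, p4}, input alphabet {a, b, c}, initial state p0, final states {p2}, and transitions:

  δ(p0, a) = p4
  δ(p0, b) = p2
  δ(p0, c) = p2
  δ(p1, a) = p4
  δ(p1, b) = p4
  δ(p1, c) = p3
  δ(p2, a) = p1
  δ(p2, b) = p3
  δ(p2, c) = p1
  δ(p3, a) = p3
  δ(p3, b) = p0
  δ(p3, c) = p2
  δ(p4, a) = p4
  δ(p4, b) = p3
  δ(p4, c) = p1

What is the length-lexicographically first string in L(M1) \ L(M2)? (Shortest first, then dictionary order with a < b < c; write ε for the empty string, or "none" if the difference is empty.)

The empty string ε is accepted by M1 but not by M2.
Since ε is the unique shortest string, it is the required witness.

ε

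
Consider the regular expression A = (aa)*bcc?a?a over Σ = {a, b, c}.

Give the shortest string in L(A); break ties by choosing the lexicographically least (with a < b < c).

bca

By inspection of the expression, no string of length less than 3 matches, and bca is the lexicographically first match of length 3.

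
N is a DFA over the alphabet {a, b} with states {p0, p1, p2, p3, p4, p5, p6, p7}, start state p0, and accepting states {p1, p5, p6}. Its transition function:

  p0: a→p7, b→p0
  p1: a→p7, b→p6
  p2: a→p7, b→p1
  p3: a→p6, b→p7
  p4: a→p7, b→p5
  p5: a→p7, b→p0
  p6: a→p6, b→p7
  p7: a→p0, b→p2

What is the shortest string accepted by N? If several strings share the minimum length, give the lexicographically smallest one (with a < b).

A breadth-first search from p0 reaches an accepting state first via the path p0 → p7 → p2 → p1 on input abb.
No string of length < 3 is accepted (BFS exhausts all shorter strings without reaching an accepting state), and abb is the lexicographically least accepting string of length 3.

abb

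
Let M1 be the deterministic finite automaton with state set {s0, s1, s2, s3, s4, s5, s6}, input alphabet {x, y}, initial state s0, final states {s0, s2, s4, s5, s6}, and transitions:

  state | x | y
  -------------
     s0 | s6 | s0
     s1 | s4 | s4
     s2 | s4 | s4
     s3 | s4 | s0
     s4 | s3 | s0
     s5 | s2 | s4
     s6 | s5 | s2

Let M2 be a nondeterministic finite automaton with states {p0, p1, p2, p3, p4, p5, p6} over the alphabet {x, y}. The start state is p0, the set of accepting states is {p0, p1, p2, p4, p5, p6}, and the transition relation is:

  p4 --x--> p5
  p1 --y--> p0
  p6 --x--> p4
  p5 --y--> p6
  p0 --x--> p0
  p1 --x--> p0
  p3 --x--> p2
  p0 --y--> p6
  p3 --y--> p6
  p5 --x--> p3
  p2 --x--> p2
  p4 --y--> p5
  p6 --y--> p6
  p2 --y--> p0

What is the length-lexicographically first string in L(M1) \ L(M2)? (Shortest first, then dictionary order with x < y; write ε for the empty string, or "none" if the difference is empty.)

yxxx

The string yxxx is accepted by M1 but not by M2.
No shorter string lies in the difference, and yxxx is the lexicographically first length-4 string in L(M1) \ L(M2).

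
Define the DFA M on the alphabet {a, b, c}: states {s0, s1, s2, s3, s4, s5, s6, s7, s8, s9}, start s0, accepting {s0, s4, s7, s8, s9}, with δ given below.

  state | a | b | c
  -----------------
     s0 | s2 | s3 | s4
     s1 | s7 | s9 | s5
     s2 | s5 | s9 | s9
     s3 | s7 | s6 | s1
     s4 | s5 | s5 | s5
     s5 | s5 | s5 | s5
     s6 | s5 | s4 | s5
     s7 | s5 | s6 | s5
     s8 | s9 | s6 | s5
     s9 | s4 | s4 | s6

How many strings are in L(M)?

19

The useful subgraph on states {s0, s1, s2, s3, s4, s6, s7, s9} is acyclic, so L(M) is finite; the longest accepting path visits 6 useful states, giving maximum string length 5.
Counting accepting paths from s0 by length: 1 of length 0, 1 of length 1, 3 of length 2, 7 of length 3, 5 of length 4, 2 of length 5. Total 19.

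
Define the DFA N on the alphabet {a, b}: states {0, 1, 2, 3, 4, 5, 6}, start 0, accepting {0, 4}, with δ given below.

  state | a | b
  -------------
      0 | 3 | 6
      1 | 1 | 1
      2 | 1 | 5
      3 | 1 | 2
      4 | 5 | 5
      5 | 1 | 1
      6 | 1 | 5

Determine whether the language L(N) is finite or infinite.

The useful states (reachable from 0 and able to reach an accepting state) are {0}.
Restricted to these states the transition graph has no cycle, so every accepting path has bounded length and L is finite.

finite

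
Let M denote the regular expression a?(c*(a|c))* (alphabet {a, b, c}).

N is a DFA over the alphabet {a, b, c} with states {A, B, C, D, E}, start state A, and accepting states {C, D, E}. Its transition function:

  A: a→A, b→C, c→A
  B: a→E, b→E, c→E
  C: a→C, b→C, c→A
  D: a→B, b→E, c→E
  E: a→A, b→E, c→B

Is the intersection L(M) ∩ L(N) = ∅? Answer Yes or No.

Converting the expression M to a DFA (subset construction, then merging equivalent states) gives the minimal DFA with states {m0, m1}, start state m0, accepting states {m0} and transitions m0: a→m0, b→m1, c→m0; m1: a→m1, b→m1, c→m1.
Exploring the product automaton M × N from the start pair (m0, A), following both machines on each input symbol, reaches 3 state pairs: (m0, A), (m1, C), (m1, A).
M accepts in {m0} and N accepts in {C, D, E}; no reachable pair has both components accepting, so no string drives both machines to acceptance simultaneously and L(M) ∩ L(N) = ∅.
So no string is accepted by both, and the intersection is empty.

Yes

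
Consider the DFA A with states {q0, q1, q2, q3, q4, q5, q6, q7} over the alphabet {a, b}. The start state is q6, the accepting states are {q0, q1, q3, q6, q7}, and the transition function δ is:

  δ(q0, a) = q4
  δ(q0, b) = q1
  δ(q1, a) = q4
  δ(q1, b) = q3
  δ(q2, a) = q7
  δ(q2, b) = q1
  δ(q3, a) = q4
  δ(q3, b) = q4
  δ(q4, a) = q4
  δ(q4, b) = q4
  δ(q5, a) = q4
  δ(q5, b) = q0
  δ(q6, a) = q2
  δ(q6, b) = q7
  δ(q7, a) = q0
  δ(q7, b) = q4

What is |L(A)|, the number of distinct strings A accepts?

11

The useful subgraph on states {q0, q1, q2, q3, q6, q7} is acyclic, so L(A) is finite; the longest accepting path visits 6 useful states, giving maximum string length 5.
Counting accepting paths from q6 by length: 1 of length 0, 1 of length 1, 3 of length 2, 3 of length 3, 2 of length 4, 1 of length 5. Total 11.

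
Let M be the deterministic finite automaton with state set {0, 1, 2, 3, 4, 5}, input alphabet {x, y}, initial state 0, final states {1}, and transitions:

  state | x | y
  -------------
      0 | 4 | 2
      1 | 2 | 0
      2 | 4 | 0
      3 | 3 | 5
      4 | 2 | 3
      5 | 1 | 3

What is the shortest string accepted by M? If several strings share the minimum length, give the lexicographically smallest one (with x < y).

xyyx

A breadth-first search from 0 reaches an accepting state first via the path 0 → 4 → 3 → 5 → 1 on input xyyx.
No string of length < 4 is accepted (BFS exhausts all shorter strings without reaching an accepting state), and xyyx is the lexicographically least accepting string of length 4.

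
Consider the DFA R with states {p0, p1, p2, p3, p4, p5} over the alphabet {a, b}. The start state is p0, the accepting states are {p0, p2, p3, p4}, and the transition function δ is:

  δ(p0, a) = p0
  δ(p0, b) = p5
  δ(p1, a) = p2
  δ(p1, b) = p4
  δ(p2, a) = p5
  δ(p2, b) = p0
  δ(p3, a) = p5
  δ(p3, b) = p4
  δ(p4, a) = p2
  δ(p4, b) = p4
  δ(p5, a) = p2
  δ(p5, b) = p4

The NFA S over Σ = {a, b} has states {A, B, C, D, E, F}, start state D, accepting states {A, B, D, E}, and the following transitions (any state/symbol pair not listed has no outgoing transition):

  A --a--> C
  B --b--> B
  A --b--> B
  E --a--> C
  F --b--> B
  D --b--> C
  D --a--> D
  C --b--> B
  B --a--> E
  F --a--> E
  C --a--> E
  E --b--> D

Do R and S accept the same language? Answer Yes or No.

Yes

Exploring the product automaton R × S from the start pair (p0, D), following both machines on each input symbol, reaches 4 state pairs: (p0, D), (p5, C), (p2, E), (p4, B).
R accepts in {p0, p2, p3, p4} and S accepts in {A, B, D, E}. In every reachable pair the two components are either both accepting — (p0, D), (p2, E), (p4, B) — or both non-accepting, so no string is accepted by exactly one of the machines: L(R) \ L(S) and L(S) \ L(R) are both empty.
Hence every string is accepted by R iff it is accepted by S, and the two languages coincide.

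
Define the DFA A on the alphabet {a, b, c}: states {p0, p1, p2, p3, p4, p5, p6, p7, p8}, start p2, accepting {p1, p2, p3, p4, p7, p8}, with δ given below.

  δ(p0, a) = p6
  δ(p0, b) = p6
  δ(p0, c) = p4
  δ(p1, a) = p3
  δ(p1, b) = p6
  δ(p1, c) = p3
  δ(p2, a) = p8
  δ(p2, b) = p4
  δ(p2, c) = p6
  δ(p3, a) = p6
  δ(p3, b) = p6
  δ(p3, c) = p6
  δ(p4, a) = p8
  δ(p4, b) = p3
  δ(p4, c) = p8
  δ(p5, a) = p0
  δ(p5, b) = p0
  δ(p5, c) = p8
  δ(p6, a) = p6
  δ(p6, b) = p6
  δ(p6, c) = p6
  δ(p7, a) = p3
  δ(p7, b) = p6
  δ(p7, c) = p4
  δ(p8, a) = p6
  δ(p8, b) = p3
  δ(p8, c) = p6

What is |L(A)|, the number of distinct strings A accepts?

The useful subgraph on states {p2, p3, p4, p8} is acyclic, so L(A) is finite; the longest accepting path visits 4 useful states, giving maximum string length 3.
Counting accepting paths from p2 by length: 1 of length 0, 2 of length 1, 4 of length 2, 2 of length 3. Total 9.

9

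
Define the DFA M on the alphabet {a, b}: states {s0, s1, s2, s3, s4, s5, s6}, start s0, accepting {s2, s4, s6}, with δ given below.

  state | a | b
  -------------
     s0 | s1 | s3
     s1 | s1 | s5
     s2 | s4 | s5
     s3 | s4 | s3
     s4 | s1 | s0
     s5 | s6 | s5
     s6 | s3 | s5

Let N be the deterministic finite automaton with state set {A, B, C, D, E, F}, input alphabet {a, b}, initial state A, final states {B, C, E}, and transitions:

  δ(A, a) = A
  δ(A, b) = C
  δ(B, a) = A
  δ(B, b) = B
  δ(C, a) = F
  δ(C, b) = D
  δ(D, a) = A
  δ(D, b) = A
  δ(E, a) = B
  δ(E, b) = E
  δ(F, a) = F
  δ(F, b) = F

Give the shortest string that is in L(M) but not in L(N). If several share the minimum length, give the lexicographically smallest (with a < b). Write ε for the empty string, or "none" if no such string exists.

ba

The string ba is accepted by M but not by N.
No shorter string lies in the difference, and ba is the lexicographically first length-2 string in L(M) \ L(N).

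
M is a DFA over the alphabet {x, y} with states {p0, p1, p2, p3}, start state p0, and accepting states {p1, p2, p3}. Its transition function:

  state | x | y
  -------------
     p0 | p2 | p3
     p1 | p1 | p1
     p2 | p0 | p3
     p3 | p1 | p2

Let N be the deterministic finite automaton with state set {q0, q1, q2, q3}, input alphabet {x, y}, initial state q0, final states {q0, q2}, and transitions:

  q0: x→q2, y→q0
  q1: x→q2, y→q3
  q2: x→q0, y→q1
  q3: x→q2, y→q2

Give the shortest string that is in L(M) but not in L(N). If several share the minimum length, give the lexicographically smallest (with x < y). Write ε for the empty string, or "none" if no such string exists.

xy

The string xy is accepted by M but not by N.
No shorter string lies in the difference, and xy is the lexicographically first length-2 string in L(M) \ L(N).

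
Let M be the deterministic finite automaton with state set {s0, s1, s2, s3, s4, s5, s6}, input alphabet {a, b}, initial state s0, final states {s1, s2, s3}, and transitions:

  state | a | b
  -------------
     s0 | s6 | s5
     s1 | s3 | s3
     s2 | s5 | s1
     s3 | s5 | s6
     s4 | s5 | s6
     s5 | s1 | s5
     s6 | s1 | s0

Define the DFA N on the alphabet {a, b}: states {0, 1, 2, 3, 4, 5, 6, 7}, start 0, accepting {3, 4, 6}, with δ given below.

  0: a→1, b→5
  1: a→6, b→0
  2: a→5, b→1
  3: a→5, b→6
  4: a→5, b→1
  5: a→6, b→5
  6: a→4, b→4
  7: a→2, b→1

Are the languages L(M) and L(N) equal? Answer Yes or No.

Exploring the product automaton M × N from the start pair (s0, 0), following both machines on each input symbol, reaches 5 state pairs: (s0, 0), (s6, 1), (s5, 5), (s1, 6), (s3, 4).
M accepts in {s1, s2, s3} and N accepts in {3, 4, 6}. In every reachable pair the two components are either both accepting — (s1, 6), (s3, 4) — or both non-accepting, so no string is accepted by exactly one of the machines: L(M) \ L(N) and L(N) \ L(M) are both empty.
Hence every string is accepted by M iff it is accepted by N, and the two languages coincide.

Yes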